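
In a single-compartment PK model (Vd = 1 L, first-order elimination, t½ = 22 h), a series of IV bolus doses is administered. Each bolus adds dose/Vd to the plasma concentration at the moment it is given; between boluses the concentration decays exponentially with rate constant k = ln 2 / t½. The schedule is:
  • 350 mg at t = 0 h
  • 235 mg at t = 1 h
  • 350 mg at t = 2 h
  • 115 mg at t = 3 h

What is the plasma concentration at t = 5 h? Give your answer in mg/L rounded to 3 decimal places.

932.571 mg/L

k = ln 2 / 22 = 0.03151 per h
Dose 1 (350 mg at t=0 h): 350·exp(−0.03151·5) = 298.987 mg/L
Dose 2 (235 mg at t=1 h): 235·exp(−0.03151·4) = 207.174 mg/L
Dose 3 (350 mg at t=2 h): 350·exp(−0.03151·3) = 318.433 mg/L
Dose 4 (115 mg at t=3 h): 115·exp(−0.03151·2) = 107.977 mg/L
C(5) = 298.987 + 207.174 + 318.433 + 107.977 = 932.571 mg/L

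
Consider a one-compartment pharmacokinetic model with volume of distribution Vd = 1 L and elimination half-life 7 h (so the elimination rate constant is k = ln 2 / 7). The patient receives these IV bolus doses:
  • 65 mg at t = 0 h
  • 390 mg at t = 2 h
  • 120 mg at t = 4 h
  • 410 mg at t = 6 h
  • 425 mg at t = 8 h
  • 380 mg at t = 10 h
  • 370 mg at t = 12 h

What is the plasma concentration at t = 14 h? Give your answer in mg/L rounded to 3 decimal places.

1159.221 mg/L

k = ln 2 / 7 = 0.09902 per h
Dose 1 (65 mg at t=0 h): 65·exp(−0.09902·14) = 16.250 mg/L
Dose 2 (390 mg at t=2 h): 390·exp(−0.09902·12) = 118.854 mg/L
Dose 3 (120 mg at t=4 h): 120·exp(−0.09902·10) = 44.580 mg/L
Dose 4 (410 mg at t=6 h): 410·exp(−0.09902·8) = 185.673 mg/L
Dose 5 (425 mg at t=8 h): 425·exp(−0.09902·6) = 234.619 mg/L
Dose 6 (380 mg at t=10 h): 380·exp(−0.09902·4) = 255.721 mg/L
Dose 7 (370 mg at t=12 h): 370·exp(−0.09902·2) = 303.524 mg/L
C(14) = 16.250 + 118.854 + 44.580 + 185.673 + 234.619 + 255.721 + 303.524 = 1159.221 mg/L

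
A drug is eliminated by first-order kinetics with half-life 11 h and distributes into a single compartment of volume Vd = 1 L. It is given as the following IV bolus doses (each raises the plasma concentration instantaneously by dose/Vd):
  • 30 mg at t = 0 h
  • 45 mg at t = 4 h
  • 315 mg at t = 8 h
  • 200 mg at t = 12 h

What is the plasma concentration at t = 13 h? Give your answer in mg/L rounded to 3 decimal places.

456.400 mg/L

k = ln 2 / 11 = 0.06301 per h
Dose 1 (30 mg at t=0 h): 30·exp(−0.06301·13) = 13.224 mg/L
Dose 2 (45 mg at t=4 h): 45·exp(−0.06301·9) = 25.522 mg/L
Dose 3 (315 mg at t=8 h): 315·exp(−0.06301·5) = 229.868 mg/L
Dose 4 (200 mg at t=12 h): 200·exp(−0.06301·1) = 187.786 mg/L
C(13) = 13.224 + 25.522 + 229.868 + 187.786 = 456.400 mg/L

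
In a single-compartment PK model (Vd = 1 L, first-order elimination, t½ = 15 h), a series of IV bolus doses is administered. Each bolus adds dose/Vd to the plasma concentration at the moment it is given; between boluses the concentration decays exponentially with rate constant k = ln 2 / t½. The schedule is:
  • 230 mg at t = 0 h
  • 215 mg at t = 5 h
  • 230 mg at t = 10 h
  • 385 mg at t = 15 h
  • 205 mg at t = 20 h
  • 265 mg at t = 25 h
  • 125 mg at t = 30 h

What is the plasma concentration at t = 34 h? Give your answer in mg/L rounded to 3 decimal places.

k = ln 2 / 15 = 0.04621 per h
Dose 1 (230 mg at t=0 h): 230·exp(−0.04621·34) = 47.796 mg/L
Dose 2 (215 mg at t=5 h): 215·exp(−0.04621·29) = 56.292 mg/L
Dose 3 (230 mg at t=10 h): 230·exp(−0.04621·24) = 75.872 mg/L
Dose 4 (385 mg at t=15 h): 385·exp(−0.04621·19) = 160.013 mg/L
Dose 5 (205 mg at t=20 h): 205·exp(−0.04621·14) = 107.348 mg/L
Dose 6 (265 mg at t=25 h): 265·exp(−0.04621·9) = 174.835 mg/L
Dose 7 (125 mg at t=30 h): 125·exp(−0.04621·4) = 103.905 mg/L
C(34) = 47.796 + 56.292 + 75.872 + 160.013 + 107.348 + 174.835 + 103.905 = 726.060 mg/L

726.060 mg/L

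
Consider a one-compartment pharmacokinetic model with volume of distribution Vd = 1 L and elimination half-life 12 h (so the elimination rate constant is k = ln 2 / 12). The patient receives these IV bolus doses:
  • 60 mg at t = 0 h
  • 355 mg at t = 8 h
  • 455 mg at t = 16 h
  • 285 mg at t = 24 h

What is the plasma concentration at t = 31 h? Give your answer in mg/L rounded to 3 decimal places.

k = ln 2 / 12 = 0.05776 per h
Dose 1 (60 mg at t=0 h): 60·exp(−0.05776·31) = 10.011 mg/L
Dose 2 (355 mg at t=8 h): 355·exp(−0.05776·23) = 94.027 mg/L
Dose 3 (455 mg at t=16 h): 455·exp(−0.05776·15) = 191.304 mg/L
Dose 4 (285 mg at t=24 h): 285·exp(−0.05776·7) = 190.215 mg/L
C(31) = 10.011 + 94.027 + 191.304 + 190.215 = 485.557 mg/L

485.557 mg/L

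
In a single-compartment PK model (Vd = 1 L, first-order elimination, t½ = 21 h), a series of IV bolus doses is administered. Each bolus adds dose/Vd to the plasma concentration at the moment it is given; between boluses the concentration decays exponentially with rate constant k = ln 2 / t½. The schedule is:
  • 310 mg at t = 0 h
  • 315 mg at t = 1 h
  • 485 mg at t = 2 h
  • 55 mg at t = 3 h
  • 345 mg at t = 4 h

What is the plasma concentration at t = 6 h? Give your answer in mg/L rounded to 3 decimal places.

k = ln 2 / 21 = 0.03301 per h
Dose 1 (310 mg at t=0 h): 310·exp(−0.03301·6) = 254.304 mg/L
Dose 2 (315 mg at t=1 h): 315·exp(−0.03301·5) = 267.077 mg/L
Dose 3 (485 mg at t=2 h): 485·exp(−0.03301·4) = 425.013 mg/L
Dose 4 (55 mg at t=3 h): 55·exp(−0.03301·3) = 49.815 mg/L
Dose 5 (345 mg at t=4 h): 345·exp(−0.03301·2) = 322.961 mg/L
C(6) = 254.304 + 267.077 + 425.013 + 49.815 + 322.961 = 1319.170 mg/L

1319.170 mg/L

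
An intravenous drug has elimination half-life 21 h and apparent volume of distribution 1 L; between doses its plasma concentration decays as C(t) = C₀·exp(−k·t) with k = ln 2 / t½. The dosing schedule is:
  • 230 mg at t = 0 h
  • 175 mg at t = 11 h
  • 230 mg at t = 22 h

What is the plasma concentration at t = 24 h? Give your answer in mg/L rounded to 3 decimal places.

k = ln 2 / 21 = 0.03301 per h
Dose 1 (230 mg at t=0 h): 230·exp(−0.03301·24) = 104.158 mg/L
Dose 2 (175 mg at t=11 h): 175·exp(−0.03301·13) = 113.943 mg/L
Dose 3 (230 mg at t=22 h): 230·exp(−0.03301·2) = 215.307 mg/L
C(24) = 104.158 + 113.943 + 215.307 = 433.408 mg/L

433.408 mg/L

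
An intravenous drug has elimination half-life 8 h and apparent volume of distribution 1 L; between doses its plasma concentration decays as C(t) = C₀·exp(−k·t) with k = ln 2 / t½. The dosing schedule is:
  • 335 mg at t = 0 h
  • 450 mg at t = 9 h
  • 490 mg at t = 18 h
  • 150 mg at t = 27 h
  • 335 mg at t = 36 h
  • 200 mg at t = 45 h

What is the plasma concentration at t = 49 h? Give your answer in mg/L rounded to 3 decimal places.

k = ln 2 / 8 = 0.08664 per h
Dose 1 (335 mg at t=0 h): 335·exp(−0.08664·49) = 4.800 mg/L
Dose 2 (450 mg at t=9 h): 450·exp(−0.08664·40) = 14.062 mg/L
Dose 3 (490 mg at t=18 h): 490·exp(−0.08664·31) = 33.397 mg/L
Dose 4 (150 mg at t=27 h): 150·exp(−0.08664·22) = 22.298 mg/L
Dose 5 (335 mg at t=36 h): 335·exp(−0.08664·13) = 108.610 mg/L
Dose 6 (200 mg at t=45 h): 200·exp(−0.08664·4) = 141.421 mg/L
C(49) = 4.800 + 14.062 + 33.397 + 22.298 + 108.610 + 141.421 = 324.589 mg/L

324.589 mg/L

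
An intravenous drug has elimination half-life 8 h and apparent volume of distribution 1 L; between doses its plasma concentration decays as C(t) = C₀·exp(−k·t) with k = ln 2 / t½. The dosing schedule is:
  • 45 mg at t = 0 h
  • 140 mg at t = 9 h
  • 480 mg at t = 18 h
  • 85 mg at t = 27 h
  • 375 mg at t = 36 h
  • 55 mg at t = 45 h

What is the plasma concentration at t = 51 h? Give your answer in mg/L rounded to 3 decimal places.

k = ln 2 / 8 = 0.08664 per h
Dose 1 (45 mg at t=0 h): 45·exp(−0.08664·51) = 0.542 mg/L
Dose 2 (140 mg at t=9 h): 140·exp(−0.08664·42) = 3.679 mg/L
Dose 3 (480 mg at t=18 h): 480·exp(−0.08664·33) = 27.510 mg/L
Dose 4 (85 mg at t=27 h): 85·exp(−0.08664·24) = 10.625 mg/L
Dose 5 (375 mg at t=36 h): 375·exp(−0.08664·15) = 102.235 mg/L
Dose 6 (55 mg at t=45 h): 55·exp(−0.08664·6) = 32.703 mg/L
C(51) = 0.542 + 3.679 + 27.510 + 10.625 + 102.235 + 32.703 = 177.295 mg/L

177.295 mg/L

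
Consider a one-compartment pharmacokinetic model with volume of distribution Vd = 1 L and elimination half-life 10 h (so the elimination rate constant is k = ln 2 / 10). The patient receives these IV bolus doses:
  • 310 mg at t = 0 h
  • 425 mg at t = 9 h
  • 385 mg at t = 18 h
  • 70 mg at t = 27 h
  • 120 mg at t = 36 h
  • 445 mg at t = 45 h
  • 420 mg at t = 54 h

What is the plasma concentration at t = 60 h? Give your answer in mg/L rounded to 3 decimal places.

502.454 mg/L

k = ln 2 / 10 = 0.06931 per h
Dose 1 (310 mg at t=0 h): 310·exp(−0.06931·60) = 4.844 mg/L
Dose 2 (425 mg at t=9 h): 425·exp(−0.06931·51) = 12.392 mg/L
Dose 3 (385 mg at t=18 h): 385·exp(−0.06931·42) = 20.948 mg/L
Dose 4 (70 mg at t=27 h): 70·exp(−0.06931·33) = 7.107 mg/L
Dose 5 (120 mg at t=36 h): 120·exp(−0.06931·24) = 22.736 mg/L
Dose 6 (445 mg at t=45 h): 445·exp(−0.06931·15) = 157.331 mg/L
Dose 7 (420 mg at t=54 h): 420·exp(−0.06931·6) = 277.097 mg/L
C(60) = 4.844 + 12.392 + 20.948 + 7.107 + 22.736 + 157.331 + 277.097 = 502.454 mg/L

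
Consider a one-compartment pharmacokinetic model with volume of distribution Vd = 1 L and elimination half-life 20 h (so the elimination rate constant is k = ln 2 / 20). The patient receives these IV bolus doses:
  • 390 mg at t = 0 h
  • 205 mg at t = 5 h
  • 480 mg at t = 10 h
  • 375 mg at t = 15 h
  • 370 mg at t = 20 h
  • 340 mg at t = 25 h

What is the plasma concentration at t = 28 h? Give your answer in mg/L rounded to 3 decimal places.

k = ln 2 / 20 = 0.03466 per h
Dose 1 (390 mg at t=0 h): 390·exp(−0.03466·28) = 147.782 mg/L
Dose 2 (205 mg at t=5 h): 205·exp(−0.03466·23) = 92.378 mg/L
Dose 3 (480 mg at t=10 h): 480·exp(−0.03466·18) = 257.226 mg/L
Dose 4 (375 mg at t=15 h): 375·exp(−0.03466·13) = 238.980 mg/L
Dose 5 (370 mg at t=20 h): 370·exp(−0.03466·8) = 280.408 mg/L
Dose 6 (340 mg at t=25 h): 340·exp(−0.03466·3) = 306.425 mg/L
C(28) = 147.782 + 92.378 + 257.226 + 238.980 + 280.408 + 306.425 = 1323.199 mg/L

1323.199 mg/L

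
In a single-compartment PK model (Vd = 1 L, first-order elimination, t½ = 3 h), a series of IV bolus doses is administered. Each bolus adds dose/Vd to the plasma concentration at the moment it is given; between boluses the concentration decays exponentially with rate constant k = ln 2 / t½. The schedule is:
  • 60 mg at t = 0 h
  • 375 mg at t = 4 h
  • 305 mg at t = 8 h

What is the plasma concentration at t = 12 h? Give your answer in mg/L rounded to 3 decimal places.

183.848 mg/L

k = ln 2 / 3 = 0.23105 per h
Dose 1 (60 mg at t=0 h): 60·exp(−0.23105·12) = 3.750 mg/L
Dose 2 (375 mg at t=4 h): 375·exp(−0.23105·8) = 59.059 mg/L
Dose 3 (305 mg at t=8 h): 305·exp(−0.23105·4) = 121.039 mg/L
C(12) = 3.750 + 59.059 + 121.039 = 183.848 mg/L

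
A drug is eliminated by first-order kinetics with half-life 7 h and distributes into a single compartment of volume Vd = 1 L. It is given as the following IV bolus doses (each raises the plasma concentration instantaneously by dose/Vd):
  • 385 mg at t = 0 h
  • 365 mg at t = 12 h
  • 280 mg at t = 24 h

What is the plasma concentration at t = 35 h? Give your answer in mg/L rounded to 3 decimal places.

k = ln 2 / 7 = 0.09902 per h
Dose 1 (385 mg at t=0 h): 385·exp(−0.09902·35) = 12.031 mg/L
Dose 2 (365 mg at t=12 h): 365·exp(−0.09902·23) = 37.428 mg/L
Dose 3 (280 mg at t=24 h): 280·exp(−0.09902·11) = 94.213 mg/L
C(35) = 12.031 + 37.428 + 94.213 = 143.672 mg/L

143.672 mg/L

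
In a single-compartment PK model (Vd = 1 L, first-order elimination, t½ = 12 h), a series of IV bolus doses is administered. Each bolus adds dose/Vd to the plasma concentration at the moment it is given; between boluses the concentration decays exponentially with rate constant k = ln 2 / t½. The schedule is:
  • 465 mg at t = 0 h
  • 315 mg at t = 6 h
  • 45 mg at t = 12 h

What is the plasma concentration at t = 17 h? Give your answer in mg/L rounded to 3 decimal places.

k = ln 2 / 12 = 0.05776 per h
Dose 1 (465 mg at t=0 h): 465·exp(−0.05776·17) = 174.178 mg/L
Dose 2 (315 mg at t=6 h): 315·exp(−0.05776·11) = 166.865 mg/L
Dose 3 (45 mg at t=12 h): 45·exp(−0.05776·5) = 33.712 mg/L
C(17) = 174.178 + 166.865 + 33.712 = 374.756 mg/L

374.756 mg/L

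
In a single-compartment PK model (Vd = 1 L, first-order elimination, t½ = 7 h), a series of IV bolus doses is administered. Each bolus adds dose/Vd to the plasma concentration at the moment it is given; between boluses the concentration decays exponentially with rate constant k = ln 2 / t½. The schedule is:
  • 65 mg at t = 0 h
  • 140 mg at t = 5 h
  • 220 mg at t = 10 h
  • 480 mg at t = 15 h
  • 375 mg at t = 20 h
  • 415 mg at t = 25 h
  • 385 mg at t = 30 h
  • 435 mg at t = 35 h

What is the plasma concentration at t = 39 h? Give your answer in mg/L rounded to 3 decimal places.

k = ln 2 / 7 = 0.09902 per h
Dose 1 (65 mg at t=0 h): 65·exp(−0.09902·39) = 1.367 mg/L
Dose 2 (140 mg at t=5 h): 140·exp(−0.09902·34) = 4.830 mg/L
Dose 3 (220 mg at t=10 h): 220·exp(−0.09902·29) = 12.454 mg/L
Dose 4 (480 mg at t=15 h): 480·exp(−0.09902·24) = 44.580 mg/L
Dose 5 (375 mg at t=20 h): 375·exp(−0.09902·19) = 57.141 mg/L
Dose 6 (415 mg at t=25 h): 415·exp(−0.09902·14) = 103.750 mg/L
Dose 7 (385 mg at t=30 h): 385·exp(−0.09902·9) = 157.915 mg/L
Dose 8 (435 mg at t=35 h): 435·exp(−0.09902·4) = 292.733 mg/L
C(39) = 1.367 + 4.830 + 12.454 + 44.580 + 57.141 + 103.750 + 157.915 + 292.733 = 674.770 mg/L

674.770 mg/L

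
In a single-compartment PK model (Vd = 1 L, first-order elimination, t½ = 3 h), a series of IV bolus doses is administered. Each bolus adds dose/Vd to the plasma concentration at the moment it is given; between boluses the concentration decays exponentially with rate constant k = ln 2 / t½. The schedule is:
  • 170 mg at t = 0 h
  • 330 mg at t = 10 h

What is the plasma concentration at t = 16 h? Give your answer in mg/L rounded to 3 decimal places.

k = ln 2 / 3 = 0.23105 per h
Dose 1 (170 mg at t=0 h): 170·exp(−0.23105·16) = 4.217 mg/L
Dose 2 (330 mg at t=10 h): 330·exp(−0.23105·6) = 82.500 mg/L
C(16) = 4.217 + 82.500 = 86.717 mg/L

86.717 mg/L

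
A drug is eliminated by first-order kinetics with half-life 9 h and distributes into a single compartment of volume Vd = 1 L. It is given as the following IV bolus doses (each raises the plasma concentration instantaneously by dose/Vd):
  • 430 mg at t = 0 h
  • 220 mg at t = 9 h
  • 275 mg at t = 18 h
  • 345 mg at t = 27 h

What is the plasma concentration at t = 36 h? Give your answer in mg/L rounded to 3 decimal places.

295.625 mg/L

k = ln 2 / 9 = 0.07702 per h
Dose 1 (430 mg at t=0 h): 430·exp(−0.07702·36) = 26.875 mg/L
Dose 2 (220 mg at t=9 h): 220·exp(−0.07702·27) = 27.500 mg/L
Dose 3 (275 mg at t=18 h): 275·exp(−0.07702·18) = 68.750 mg/L
Dose 4 (345 mg at t=27 h): 345·exp(−0.07702·9) = 172.500 mg/L
C(36) = 26.875 + 27.500 + 68.750 + 172.500 = 295.625 mg/L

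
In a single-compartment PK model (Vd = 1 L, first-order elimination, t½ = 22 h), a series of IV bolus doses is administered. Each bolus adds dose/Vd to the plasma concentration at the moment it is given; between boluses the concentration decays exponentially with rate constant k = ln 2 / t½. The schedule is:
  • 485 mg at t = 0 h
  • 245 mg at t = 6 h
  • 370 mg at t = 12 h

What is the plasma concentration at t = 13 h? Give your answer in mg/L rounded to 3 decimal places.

k = ln 2 / 22 = 0.03151 per h
Dose 1 (485 mg at t=0 h): 485·exp(−0.03151·13) = 322.003 mg/L
Dose 2 (245 mg at t=6 h): 245·exp(−0.03151·7) = 196.510 mg/L
Dose 3 (370 mg at t=12 h): 370·exp(−0.03151·1) = 358.524 mg/L
C(13) = 322.003 + 196.510 + 358.524 = 877.037 mg/L

877.037 mg/L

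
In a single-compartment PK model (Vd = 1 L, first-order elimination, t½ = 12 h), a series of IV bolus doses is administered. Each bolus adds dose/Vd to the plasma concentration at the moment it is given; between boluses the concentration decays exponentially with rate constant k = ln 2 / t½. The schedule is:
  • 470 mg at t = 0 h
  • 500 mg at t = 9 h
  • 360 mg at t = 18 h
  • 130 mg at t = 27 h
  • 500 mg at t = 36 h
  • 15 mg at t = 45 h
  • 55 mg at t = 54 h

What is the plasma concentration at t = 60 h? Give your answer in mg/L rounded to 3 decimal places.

k = ln 2 / 12 = 0.05776 per h
Dose 1 (470 mg at t=0 h): 470·exp(−0.05776·60) = 14.688 mg/L
Dose 2 (500 mg at t=9 h): 500·exp(−0.05776·51) = 26.278 mg/L
Dose 3 (360 mg at t=18 h): 360·exp(−0.05776·42) = 31.820 mg/L
Dose 4 (130 mg at t=27 h): 130·exp(−0.05776·33) = 19.325 mg/L
Dose 5 (500 mg at t=36 h): 500·exp(−0.05776·24) = 125.000 mg/L
Dose 6 (15 mg at t=45 h): 15·exp(−0.05776·15) = 6.307 mg/L
Dose 7 (55 mg at t=54 h): 55·exp(−0.05776·6) = 38.891 mg/L
C(60) = 14.688 + 26.278 + 31.820 + 19.325 + 125.000 + 6.307 + 38.891 = 262.308 mg/L

262.308 mg/L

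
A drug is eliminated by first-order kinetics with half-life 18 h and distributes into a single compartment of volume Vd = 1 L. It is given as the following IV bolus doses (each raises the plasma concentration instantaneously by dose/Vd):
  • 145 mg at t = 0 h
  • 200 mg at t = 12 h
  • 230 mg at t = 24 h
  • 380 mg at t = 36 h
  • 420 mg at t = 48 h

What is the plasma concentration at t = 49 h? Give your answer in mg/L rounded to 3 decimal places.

792.388 mg/L

k = ln 2 / 18 = 0.03851 per h
Dose 1 (145 mg at t=0 h): 145·exp(−0.03851·49) = 21.973 mg/L
Dose 2 (200 mg at t=12 h): 200·exp(−0.03851·37) = 48.111 mg/L
Dose 3 (230 mg at t=24 h): 230·exp(−0.03851·25) = 87.828 mg/L
Dose 4 (380 mg at t=36 h): 380·exp(−0.03851·13) = 230.342 mg/L
Dose 5 (420 mg at t=48 h): 420·exp(−0.03851·1) = 404.134 mg/L
C(49) = 21.973 + 48.111 + 87.828 + 230.342 + 404.134 = 792.388 mg/L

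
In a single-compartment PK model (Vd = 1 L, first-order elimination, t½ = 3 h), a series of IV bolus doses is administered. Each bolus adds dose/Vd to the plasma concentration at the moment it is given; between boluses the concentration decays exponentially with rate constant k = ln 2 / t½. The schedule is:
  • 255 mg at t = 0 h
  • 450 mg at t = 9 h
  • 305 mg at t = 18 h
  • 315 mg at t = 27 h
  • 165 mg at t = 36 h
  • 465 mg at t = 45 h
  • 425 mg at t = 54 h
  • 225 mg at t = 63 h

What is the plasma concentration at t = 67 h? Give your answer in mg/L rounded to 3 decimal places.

113.420 mg/L

k = ln 2 / 3 = 0.23105 per h
Dose 1 (255 mg at t=0 h): 255·exp(−0.23105·67) = 0.000 mg/L
Dose 2 (450 mg at t=9 h): 450·exp(−0.23105·58) = 0.001 mg/L
Dose 3 (305 mg at t=18 h): 305·exp(−0.23105·49) = 0.004 mg/L
Dose 4 (315 mg at t=27 h): 315·exp(−0.23105·40) = 0.031 mg/L
Dose 5 (165 mg at t=36 h): 165·exp(−0.23105·31) = 0.128 mg/L
Dose 6 (465 mg at t=45 h): 465·exp(−0.23105·22) = 2.883 mg/L
Dose 7 (425 mg at t=54 h): 425·exp(−0.23105·13) = 21.083 mg/L
Dose 8 (225 mg at t=63 h): 225·exp(−0.23105·4) = 89.291 mg/L
C(67) = 0.000 + 0.001 + 0.004 + 0.031 + 0.128 + 2.883 + 21.083 + 89.291 = 113.420 mg/L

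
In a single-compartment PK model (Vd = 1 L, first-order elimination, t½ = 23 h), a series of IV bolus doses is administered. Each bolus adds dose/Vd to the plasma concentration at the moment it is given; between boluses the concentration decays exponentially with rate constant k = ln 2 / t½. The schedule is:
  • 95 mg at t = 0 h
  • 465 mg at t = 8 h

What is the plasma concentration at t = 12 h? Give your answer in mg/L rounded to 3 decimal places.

478.363 mg/L

k = ln 2 / 23 = 0.03014 per h
Dose 1 (95 mg at t=0 h): 95·exp(−0.03014·12) = 66.171 mg/L
Dose 2 (465 mg at t=8 h): 465·exp(−0.03014·4) = 412.192 mg/L
C(12) = 66.171 + 412.192 = 478.363 mg/L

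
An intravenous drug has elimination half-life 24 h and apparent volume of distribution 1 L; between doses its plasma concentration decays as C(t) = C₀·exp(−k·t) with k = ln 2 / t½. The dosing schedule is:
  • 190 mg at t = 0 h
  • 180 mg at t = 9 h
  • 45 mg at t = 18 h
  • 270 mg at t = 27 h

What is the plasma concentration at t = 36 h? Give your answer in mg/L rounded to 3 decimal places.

k = ln 2 / 24 = 0.02888 per h
Dose 1 (190 mg at t=0 h): 190·exp(−0.02888·36) = 67.175 mg/L
Dose 2 (180 mg at t=9 h): 180·exp(−0.02888·27) = 82.530 mg/L
Dose 3 (45 mg at t=18 h): 45·exp(−0.02888·18) = 26.757 mg/L
Dose 4 (270 mg at t=27 h): 270·exp(−0.02888·9) = 208.198 mg/L
C(36) = 67.175 + 82.530 + 26.757 + 208.198 = 384.661 mg/L

384.661 mg/L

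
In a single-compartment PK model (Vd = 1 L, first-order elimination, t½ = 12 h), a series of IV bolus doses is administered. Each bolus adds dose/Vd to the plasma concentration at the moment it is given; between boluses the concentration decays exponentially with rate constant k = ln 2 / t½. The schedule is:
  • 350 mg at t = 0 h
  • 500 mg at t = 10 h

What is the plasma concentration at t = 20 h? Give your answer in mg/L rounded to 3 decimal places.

k = ln 2 / 12 = 0.05776 per h
Dose 1 (350 mg at t=0 h): 350·exp(−0.05776·20) = 110.243 mg/L
Dose 2 (500 mg at t=10 h): 500·exp(−0.05776·10) = 280.616 mg/L
C(20) = 110.243 + 280.616 = 390.859 mg/L

390.859 mg/L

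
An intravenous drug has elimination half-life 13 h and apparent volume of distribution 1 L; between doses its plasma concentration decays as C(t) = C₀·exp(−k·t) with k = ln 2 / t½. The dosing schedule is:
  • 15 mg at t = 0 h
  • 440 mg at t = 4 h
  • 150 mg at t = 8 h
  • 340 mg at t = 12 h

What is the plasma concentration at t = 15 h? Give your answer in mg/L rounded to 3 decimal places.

644.515 mg/L

k = ln 2 / 13 = 0.05332 per h
Dose 1 (15 mg at t=0 h): 15·exp(−0.05332·15) = 6.741 mg/L
Dose 2 (440 mg at t=4 h): 440·exp(−0.05332·11) = 244.757 mg/L
Dose 3 (150 mg at t=8 h): 150·exp(−0.05332·7) = 103.276 mg/L
Dose 4 (340 mg at t=12 h): 340·exp(−0.05332·3) = 289.741 mg/L
C(15) = 6.741 + 244.757 + 103.276 + 289.741 = 644.515 mg/L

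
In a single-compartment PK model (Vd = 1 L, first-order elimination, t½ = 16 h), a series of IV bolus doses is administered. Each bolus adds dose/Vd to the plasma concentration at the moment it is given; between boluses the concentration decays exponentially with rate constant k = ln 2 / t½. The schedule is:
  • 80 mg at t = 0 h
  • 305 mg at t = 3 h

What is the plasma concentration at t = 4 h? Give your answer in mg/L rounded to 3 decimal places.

359.341 mg/L

k = ln 2 / 16 = 0.04332 per h
Dose 1 (80 mg at t=0 h): 80·exp(−0.04332·4) = 67.272 mg/L
Dose 2 (305 mg at t=3 h): 305·exp(−0.04332·1) = 292.069 mg/L
C(4) = 67.272 + 292.069 = 359.341 mg/L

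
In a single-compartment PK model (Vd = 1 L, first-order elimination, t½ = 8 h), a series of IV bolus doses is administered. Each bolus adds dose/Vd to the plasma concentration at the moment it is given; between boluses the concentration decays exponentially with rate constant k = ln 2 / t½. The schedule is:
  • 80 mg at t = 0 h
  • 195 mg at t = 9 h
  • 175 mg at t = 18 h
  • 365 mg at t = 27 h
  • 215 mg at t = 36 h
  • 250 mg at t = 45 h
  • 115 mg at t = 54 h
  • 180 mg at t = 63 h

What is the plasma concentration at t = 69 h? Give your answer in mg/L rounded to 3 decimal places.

k = ln 2 / 8 = 0.08664 per h
Dose 1 (80 mg at t=0 h): 80·exp(−0.08664·69) = 0.203 mg/L
Dose 2 (195 mg at t=9 h): 195·exp(−0.08664·60) = 1.077 mg/L
Dose 3 (175 mg at t=18 h): 175·exp(−0.08664·51) = 2.108 mg/L
Dose 4 (365 mg at t=27 h): 365·exp(−0.08664·42) = 9.591 mg/L
Dose 5 (215 mg at t=36 h): 215·exp(−0.08664·33) = 12.322 mg/L
Dose 6 (250 mg at t=45 h): 250·exp(−0.08664·24) = 31.250 mg/L
Dose 7 (115 mg at t=54 h): 115·exp(−0.08664·15) = 31.352 mg/L
Dose 8 (180 mg at t=63 h): 180·exp(−0.08664·6) = 107.029 mg/L
C(69) = 0.203 + 1.077 + 2.108 + 9.591 + 12.322 + 31.250 + 31.352 + 107.029 = 194.933 mg/L

194.933 mg/L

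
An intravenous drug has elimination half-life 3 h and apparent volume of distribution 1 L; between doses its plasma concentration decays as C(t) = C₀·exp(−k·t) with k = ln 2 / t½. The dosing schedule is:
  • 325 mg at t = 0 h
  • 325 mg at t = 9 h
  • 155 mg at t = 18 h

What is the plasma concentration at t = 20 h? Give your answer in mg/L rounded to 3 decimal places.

k = ln 2 / 3 = 0.23105 per h
Dose 1 (325 mg at t=0 h): 325·exp(−0.23105·20) = 3.199 mg/L
Dose 2 (325 mg at t=9 h): 325·exp(−0.23105·11) = 25.592 mg/L
Dose 3 (155 mg at t=18 h): 155·exp(−0.23105·2) = 97.644 mg/L
C(20) = 3.199 + 25.592 + 97.644 = 126.435 mg/L

126.435 mg/L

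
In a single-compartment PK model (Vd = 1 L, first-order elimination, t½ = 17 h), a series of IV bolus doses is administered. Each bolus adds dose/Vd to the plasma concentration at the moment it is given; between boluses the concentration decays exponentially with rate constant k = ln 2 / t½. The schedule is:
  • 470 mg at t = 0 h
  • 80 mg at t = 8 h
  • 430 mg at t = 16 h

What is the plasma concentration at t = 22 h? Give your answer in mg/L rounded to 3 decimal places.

573.548 mg/L

k = ln 2 / 17 = 0.04077 per h
Dose 1 (470 mg at t=0 h): 470·exp(−0.04077·22) = 191.659 mg/L
Dose 2 (80 mg at t=8 h): 80·exp(−0.04077·14) = 45.205 mg/L
Dose 3 (430 mg at t=16 h): 430·exp(−0.04077·6) = 336.684 mg/L
C(22) = 191.659 + 45.205 + 336.684 = 573.548 mg/L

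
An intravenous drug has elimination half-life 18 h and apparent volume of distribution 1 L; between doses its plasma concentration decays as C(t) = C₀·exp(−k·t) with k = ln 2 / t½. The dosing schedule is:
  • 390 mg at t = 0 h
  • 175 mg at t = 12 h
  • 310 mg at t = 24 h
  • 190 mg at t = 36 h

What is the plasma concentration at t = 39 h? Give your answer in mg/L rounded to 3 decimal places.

491.987 mg/L

k = ln 2 / 18 = 0.03851 per h
Dose 1 (390 mg at t=0 h): 390·exp(−0.03851·39) = 86.863 mg/L
Dose 2 (175 mg at t=12 h): 175·exp(−0.03851·27) = 61.872 mg/L
Dose 3 (310 mg at t=24 h): 310·exp(−0.03851·15) = 173.982 mg/L
Dose 4 (190 mg at t=36 h): 190·exp(−0.03851·3) = 169.271 mg/L
C(39) = 86.863 + 61.872 + 173.982 + 169.271 = 491.987 mg/L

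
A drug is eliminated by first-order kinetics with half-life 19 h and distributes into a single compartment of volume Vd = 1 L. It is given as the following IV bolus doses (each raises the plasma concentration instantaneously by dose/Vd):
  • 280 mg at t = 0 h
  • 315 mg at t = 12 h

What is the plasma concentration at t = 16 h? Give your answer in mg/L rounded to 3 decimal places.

k = ln 2 / 19 = 0.03648 per h
Dose 1 (280 mg at t=0 h): 280·exp(−0.03648·16) = 156.192 mg/L
Dose 2 (315 mg at t=12 h): 315·exp(−0.03648·4) = 272.230 mg/L
C(16) = 156.192 + 272.230 = 428.422 mg/L

428.422 mg/L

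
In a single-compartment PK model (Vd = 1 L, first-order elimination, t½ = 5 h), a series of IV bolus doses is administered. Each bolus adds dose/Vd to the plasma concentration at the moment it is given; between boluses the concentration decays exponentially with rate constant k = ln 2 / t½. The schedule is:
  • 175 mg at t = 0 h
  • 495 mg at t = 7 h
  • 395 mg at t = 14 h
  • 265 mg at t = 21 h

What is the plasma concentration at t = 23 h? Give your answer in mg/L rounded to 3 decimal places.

k = ln 2 / 5 = 0.13863 per h
Dose 1 (175 mg at t=0 h): 175·exp(−0.13863·23) = 7.216 mg/L
Dose 2 (495 mg at t=7 h): 495·exp(−0.13863·16) = 53.865 mg/L
Dose 3 (395 mg at t=14 h): 395·exp(−0.13863·9) = 113.434 mg/L
Dose 4 (265 mg at t=21 h): 265·exp(−0.13863·2) = 200.832 mg/L
C(23) = 7.216 + 53.865 + 113.434 + 200.832 = 375.348 mg/L

375.348 mg/L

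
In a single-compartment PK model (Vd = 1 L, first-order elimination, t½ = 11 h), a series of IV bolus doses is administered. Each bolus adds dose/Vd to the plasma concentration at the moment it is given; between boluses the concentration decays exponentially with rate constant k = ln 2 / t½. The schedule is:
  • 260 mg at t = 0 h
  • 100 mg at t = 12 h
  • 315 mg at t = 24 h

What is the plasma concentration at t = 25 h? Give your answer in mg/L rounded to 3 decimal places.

k = ln 2 / 11 = 0.06301 per h
Dose 1 (260 mg at t=0 h): 260·exp(−0.06301·25) = 53.804 mg/L
Dose 2 (100 mg at t=12 h): 100·exp(−0.06301·13) = 44.080 mg/L
Dose 3 (315 mg at t=24 h): 315·exp(−0.06301·1) = 295.763 mg/L
C(25) = 53.804 + 44.080 + 295.763 = 393.647 mg/L

393.647 mg/L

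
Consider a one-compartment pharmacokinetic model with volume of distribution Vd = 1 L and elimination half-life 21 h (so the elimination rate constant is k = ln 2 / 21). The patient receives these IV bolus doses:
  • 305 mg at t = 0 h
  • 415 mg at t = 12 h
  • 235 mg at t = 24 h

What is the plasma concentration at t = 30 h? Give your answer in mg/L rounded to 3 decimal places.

k = ln 2 / 21 = 0.03301 per h
Dose 1 (305 mg at t=0 h): 305·exp(−0.03301·30) = 113.307 mg/L
Dose 2 (415 mg at t=12 h): 415·exp(−0.03301·18) = 229.099 mg/L
Dose 3 (235 mg at t=24 h): 235·exp(−0.03301·6) = 192.779 mg/L
C(30) = 113.307 + 229.099 + 192.779 = 535.184 mg/L

535.184 mg/L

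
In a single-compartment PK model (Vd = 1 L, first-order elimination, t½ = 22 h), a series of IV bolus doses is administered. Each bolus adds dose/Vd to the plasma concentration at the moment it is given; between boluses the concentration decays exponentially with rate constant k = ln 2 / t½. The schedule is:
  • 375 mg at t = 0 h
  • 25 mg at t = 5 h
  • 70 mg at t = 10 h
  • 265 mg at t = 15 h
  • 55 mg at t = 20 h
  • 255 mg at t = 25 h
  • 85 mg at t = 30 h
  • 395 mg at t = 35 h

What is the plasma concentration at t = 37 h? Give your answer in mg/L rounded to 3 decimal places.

934.370 mg/L

k = ln 2 / 22 = 0.03151 per h
Dose 1 (375 mg at t=0 h): 375·exp(−0.03151·37) = 116.884 mg/L
Dose 2 (25 mg at t=5 h): 25·exp(−0.03151·32) = 9.122 mg/L
Dose 3 (70 mg at t=10 h): 70·exp(−0.03151·27) = 29.899 mg/L
Dose 4 (265 mg at t=15 h): 265·exp(−0.03151·22) = 132.500 mg/L
Dose 5 (55 mg at t=20 h): 55·exp(−0.03151·17) = 32.192 mg/L
Dose 6 (255 mg at t=25 h): 255·exp(−0.03151·12) = 174.720 mg/L
Dose 7 (85 mg at t=30 h): 85·exp(−0.03151·7) = 68.177 mg/L
Dose 8 (395 mg at t=35 h): 395·exp(−0.03151·2) = 370.878 mg/L
C(37) = 116.884 + 9.122 + 29.899 + 132.500 + 32.192 + 174.720 + 68.177 + 370.878 = 934.370 mg/L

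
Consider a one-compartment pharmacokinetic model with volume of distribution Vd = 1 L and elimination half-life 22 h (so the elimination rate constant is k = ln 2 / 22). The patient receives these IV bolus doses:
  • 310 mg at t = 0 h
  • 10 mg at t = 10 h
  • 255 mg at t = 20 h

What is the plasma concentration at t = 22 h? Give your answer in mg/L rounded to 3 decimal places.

401.279 mg/L

k = ln 2 / 22 = 0.03151 per h
Dose 1 (310 mg at t=0 h): 310·exp(−0.03151·22) = 155.000 mg/L
Dose 2 (10 mg at t=10 h): 10·exp(−0.03151·12) = 6.852 mg/L
Dose 3 (255 mg at t=20 h): 255·exp(−0.03151·2) = 239.427 mg/L
C(22) = 155.000 + 6.852 + 239.427 = 401.279 mg/L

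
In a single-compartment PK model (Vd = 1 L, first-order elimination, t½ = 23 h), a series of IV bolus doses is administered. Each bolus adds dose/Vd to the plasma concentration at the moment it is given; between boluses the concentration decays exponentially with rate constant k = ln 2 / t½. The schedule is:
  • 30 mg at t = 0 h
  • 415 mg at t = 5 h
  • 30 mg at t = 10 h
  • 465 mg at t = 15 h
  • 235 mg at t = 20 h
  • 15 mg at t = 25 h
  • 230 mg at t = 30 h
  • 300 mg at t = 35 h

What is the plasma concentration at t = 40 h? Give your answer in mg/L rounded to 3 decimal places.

k = ln 2 / 23 = 0.03014 per h
Dose 1 (30 mg at t=0 h): 30·exp(−0.03014·40) = 8.987 mg/L
Dose 2 (415 mg at t=5 h): 415·exp(−0.03014·35) = 144.530 mg/L
Dose 3 (30 mg at t=10 h): 30·exp(−0.03014·30) = 12.147 mg/L
Dose 4 (465 mg at t=15 h): 465·exp(−0.03014·25) = 218.900 mg/L
Dose 5 (235 mg at t=20 h): 235·exp(−0.03014·20) = 128.618 mg/L
Dose 6 (15 mg at t=25 h): 15·exp(−0.03014·15) = 9.545 mg/L
Dose 7 (230 mg at t=30 h): 230·exp(−0.03014·10) = 170.155 mg/L
Dose 8 (300 mg at t=35 h): 300·exp(−0.03014·5) = 258.036 mg/L
C(40) = 8.987 + 144.530 + 12.147 + 218.900 + 128.618 + 9.545 + 170.155 + 258.036 = 950.918 mg/L

950.918 mg/L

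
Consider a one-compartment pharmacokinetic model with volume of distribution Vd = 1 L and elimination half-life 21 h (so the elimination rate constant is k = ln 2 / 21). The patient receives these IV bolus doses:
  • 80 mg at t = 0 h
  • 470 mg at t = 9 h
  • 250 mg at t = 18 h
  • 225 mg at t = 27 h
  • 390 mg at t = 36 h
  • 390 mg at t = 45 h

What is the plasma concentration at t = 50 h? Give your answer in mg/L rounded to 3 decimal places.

k = ln 2 / 21 = 0.03301 per h
Dose 1 (80 mg at t=0 h): 80·exp(−0.03301·50) = 15.359 mg/L
Dose 2 (470 mg at t=9 h): 470·exp(−0.03301·41) = 121.443 mg/L
Dose 3 (250 mg at t=18 h): 250·exp(−0.03301·32) = 86.942 mg/L
Dose 4 (225 mg at t=27 h): 225·exp(−0.03301·23) = 105.313 mg/L
Dose 5 (390 mg at t=36 h): 390·exp(−0.03301·14) = 245.685 mg/L
Dose 6 (390 mg at t=45 h): 390·exp(−0.03301·5) = 330.667 mg/L
C(50) = 15.359 + 121.443 + 86.942 + 105.313 + 245.685 + 330.667 = 905.408 mg/L

905.408 mg/L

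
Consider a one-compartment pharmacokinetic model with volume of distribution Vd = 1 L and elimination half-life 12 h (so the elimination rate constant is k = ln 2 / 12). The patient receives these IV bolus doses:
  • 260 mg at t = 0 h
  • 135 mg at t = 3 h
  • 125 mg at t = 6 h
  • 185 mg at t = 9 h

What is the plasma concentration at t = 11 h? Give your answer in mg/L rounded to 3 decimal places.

k = ln 2 / 12 = 0.05776 per h
Dose 1 (260 mg at t=0 h): 260·exp(−0.05776·11) = 137.730 mg/L
Dose 2 (135 mg at t=3 h): 135·exp(−0.05776·8) = 85.045 mg/L
Dose 3 (125 mg at t=6 h): 125·exp(−0.05776·5) = 93.644 mg/L
Dose 4 (185 mg at t=9 h): 185·exp(−0.05776·2) = 164.816 mg/L
C(11) = 137.730 + 85.045 + 93.644 + 164.816 = 481.235 mg/L

481.235 mg/L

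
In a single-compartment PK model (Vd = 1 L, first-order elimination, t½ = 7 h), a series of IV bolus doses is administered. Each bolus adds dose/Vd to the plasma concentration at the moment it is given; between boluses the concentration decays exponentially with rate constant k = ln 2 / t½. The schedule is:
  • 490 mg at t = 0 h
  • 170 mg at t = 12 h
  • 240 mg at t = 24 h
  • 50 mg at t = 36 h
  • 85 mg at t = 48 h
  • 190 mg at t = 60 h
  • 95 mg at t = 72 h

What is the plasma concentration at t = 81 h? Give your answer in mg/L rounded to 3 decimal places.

k = ln 2 / 7 = 0.09902 per h
Dose 1 (490 mg at t=0 h): 490·exp(−0.09902·81) = 0.161 mg/L
Dose 2 (170 mg at t=12 h): 170·exp(−0.09902·69) = 0.183 mg/L
Dose 3 (240 mg at t=24 h): 240·exp(−0.09902·57) = 0.849 mg/L
Dose 4 (50 mg at t=36 h): 50·exp(−0.09902·45) = 0.580 mg/L
Dose 5 (85 mg at t=48 h): 85·exp(−0.09902·33) = 3.238 mg/L
Dose 6 (190 mg at t=60 h): 190·exp(−0.09902·21) = 23.750 mg/L
Dose 7 (95 mg at t=72 h): 95·exp(−0.09902·9) = 38.966 mg/L
C(81) = 0.161 + 0.183 + 0.849 + 0.580 + 3.238 + 23.750 + 38.966 = 67.728 mg/L

67.728 mg/L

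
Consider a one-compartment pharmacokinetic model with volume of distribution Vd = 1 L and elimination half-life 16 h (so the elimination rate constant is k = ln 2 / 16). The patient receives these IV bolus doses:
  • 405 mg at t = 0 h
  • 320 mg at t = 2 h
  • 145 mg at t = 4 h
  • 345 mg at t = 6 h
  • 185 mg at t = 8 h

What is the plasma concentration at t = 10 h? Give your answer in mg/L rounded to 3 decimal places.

1060.449 mg/L

k = ln 2 / 16 = 0.04332 per h
Dose 1 (405 mg at t=0 h): 405·exp(−0.04332·10) = 262.610 mg/L
Dose 2 (320 mg at t=2 h): 320·exp(−0.04332·8) = 226.274 mg/L
Dose 3 (145 mg at t=4 h): 145·exp(−0.04332·6) = 111.810 mg/L
Dose 4 (345 mg at t=6 h): 345·exp(−0.04332·4) = 290.109 mg/L
Dose 5 (185 mg at t=8 h): 185·exp(−0.04332·2) = 169.646 mg/L
C(10) = 262.610 + 226.274 + 111.810 + 290.109 + 169.646 = 1060.449 mg/L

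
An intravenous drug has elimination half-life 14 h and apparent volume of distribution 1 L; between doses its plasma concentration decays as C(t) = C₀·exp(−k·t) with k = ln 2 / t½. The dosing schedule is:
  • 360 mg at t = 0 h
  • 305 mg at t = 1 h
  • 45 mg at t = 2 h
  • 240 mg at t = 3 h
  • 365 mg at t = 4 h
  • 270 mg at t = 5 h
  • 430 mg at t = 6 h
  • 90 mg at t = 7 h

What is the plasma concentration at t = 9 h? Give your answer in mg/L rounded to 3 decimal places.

1604.561 mg/L

k = ln 2 / 14 = 0.04951 per h
Dose 1 (360 mg at t=0 h): 360·exp(−0.04951·9) = 230.560 mg/L
Dose 2 (305 mg at t=1 h): 305·exp(−0.04951·8) = 205.250 mg/L
Dose 3 (45 mg at t=2 h): 45·exp(−0.04951·7) = 31.820 mg/L
Dose 4 (240 mg at t=3 h): 240·exp(−0.04951·6) = 178.319 mg/L
Dose 5 (365 mg at t=4 h): 365·exp(−0.04951·5) = 284.959 mg/L
Dose 6 (270 mg at t=5 h): 270·exp(−0.04951·4) = 221.491 mg/L
Dose 7 (430 mg at t=6 h): 430·exp(−0.04951·3) = 370.648 mg/L
Dose 8 (90 mg at t=7 h): 90·exp(−0.04951·2) = 81.515 mg/L
C(9) = 230.560 + 205.250 + 31.820 + 178.319 + 284.959 + 221.491 + 370.648 + 81.515 = 1604.561 mg/L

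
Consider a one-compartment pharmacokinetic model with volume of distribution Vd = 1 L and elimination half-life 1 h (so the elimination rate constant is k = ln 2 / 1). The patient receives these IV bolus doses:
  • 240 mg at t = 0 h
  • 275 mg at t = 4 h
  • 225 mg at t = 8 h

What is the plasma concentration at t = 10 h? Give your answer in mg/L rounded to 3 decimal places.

60.781 mg/L

k = ln 2 / 1 = 0.69315 per h
Dose 1 (240 mg at t=0 h): 240·exp(−0.69315·10) = 0.234 mg/L
Dose 2 (275 mg at t=4 h): 275·exp(−0.69315·6) = 4.297 mg/L
Dose 3 (225 mg at t=8 h): 225·exp(−0.69315·2) = 56.250 mg/L
C(10) = 0.234 + 4.297 + 56.250 = 60.781 mg/L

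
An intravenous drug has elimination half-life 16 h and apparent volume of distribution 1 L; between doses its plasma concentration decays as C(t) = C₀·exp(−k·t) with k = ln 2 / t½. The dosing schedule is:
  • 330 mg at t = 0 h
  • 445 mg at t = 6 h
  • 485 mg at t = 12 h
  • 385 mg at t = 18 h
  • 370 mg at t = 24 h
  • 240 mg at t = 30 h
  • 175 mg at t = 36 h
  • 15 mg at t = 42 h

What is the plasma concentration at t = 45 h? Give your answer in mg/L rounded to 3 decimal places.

770.714 mg/L

k = ln 2 / 16 = 0.04332 per h
Dose 1 (330 mg at t=0 h): 330·exp(−0.04332·45) = 46.975 mg/L
Dose 2 (445 mg at t=6 h): 445·exp(−0.04332·39) = 82.148 mg/L
Dose 3 (485 mg at t=12 h): 485·exp(−0.04332·33) = 116.109 mg/L
Dose 4 (385 mg at t=18 h): 385·exp(−0.04332·27) = 119.529 mg/L
Dose 5 (370 mg at t=24 h): 370·exp(−0.04332·21) = 148.970 mg/L
Dose 6 (240 mg at t=30 h): 240·exp(−0.04332·15) = 125.313 mg/L
Dose 7 (175 mg at t=36 h): 175·exp(−0.04332·9) = 118.497 mg/L
Dose 8 (15 mg at t=42 h): 15·exp(−0.04332·3) = 13.172 mg/L
C(45) = 46.975 + 82.148 + 116.109 + 119.529 + 148.970 + 125.313 + 118.497 + 13.172 = 770.714 mg/L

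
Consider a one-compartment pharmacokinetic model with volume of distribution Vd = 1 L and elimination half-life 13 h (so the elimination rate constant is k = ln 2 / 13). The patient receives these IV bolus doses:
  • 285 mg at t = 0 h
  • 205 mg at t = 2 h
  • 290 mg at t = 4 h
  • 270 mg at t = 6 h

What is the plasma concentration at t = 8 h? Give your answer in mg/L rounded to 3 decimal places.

k = ln 2 / 13 = 0.05332 per h
Dose 1 (285 mg at t=0 h): 285·exp(−0.05332·8) = 186.035 mg/L
Dose 2 (205 mg at t=2 h): 205·exp(−0.05332·6) = 148.873 mg/L
Dose 3 (290 mg at t=4 h): 290·exp(−0.05332·4) = 234.301 mg/L
Dose 4 (270 mg at t=6 h): 270·exp(−0.05332·2) = 242.690 mg/L
C(8) = 186.035 + 148.873 + 234.301 + 242.690 = 811.899 mg/L

811.899 mg/L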